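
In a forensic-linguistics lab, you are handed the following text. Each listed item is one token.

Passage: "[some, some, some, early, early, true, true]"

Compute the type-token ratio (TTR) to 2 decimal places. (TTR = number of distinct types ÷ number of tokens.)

N = 7 tokens, V = 3 types.
TTR = V / N = 3 / 7 = 0.43

0.43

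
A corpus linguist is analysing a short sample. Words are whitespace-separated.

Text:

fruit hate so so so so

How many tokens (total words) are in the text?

6

Tokens: fruit, hate, so, so, so, so
N = 6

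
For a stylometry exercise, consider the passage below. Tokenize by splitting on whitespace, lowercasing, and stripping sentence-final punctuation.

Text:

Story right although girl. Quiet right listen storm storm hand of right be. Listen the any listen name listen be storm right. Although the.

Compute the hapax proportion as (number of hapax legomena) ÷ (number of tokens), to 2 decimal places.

0.29

Frequencies: right:4, listen:4, storm:3, although:2, be:2, the:2, story:1, girl:1, quiet:1, hand:1, of:1, any:1, name:1
Hapax count = 7; token count = 24.
Ratio = 7 / 24 = 0.29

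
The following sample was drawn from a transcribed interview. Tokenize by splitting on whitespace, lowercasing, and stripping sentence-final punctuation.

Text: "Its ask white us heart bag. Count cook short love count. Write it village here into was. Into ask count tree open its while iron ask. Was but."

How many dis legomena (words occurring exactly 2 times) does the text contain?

Frequencies: ask:3, count:3, its:2, into:2, was:2, white:1, us:1, heart:1, bag:1, cook:1, short:1, love:1, write:1, it:1, village:1, here:1, tree:1, open:1, while:1, iron:1, … (1 more, each freq 1)
Words with frequency 2: into, its, was

3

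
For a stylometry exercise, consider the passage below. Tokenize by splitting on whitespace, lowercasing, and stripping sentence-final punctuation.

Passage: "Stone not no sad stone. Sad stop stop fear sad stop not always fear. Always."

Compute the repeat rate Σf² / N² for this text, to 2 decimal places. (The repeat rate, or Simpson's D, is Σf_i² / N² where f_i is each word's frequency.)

0.16

Frequencies: sad:3, stop:3, stone:2, not:2, fear:2, always:2, no:1
Σf² = 35; N² = 225
Repeat rate = 35 / 225 = 0.16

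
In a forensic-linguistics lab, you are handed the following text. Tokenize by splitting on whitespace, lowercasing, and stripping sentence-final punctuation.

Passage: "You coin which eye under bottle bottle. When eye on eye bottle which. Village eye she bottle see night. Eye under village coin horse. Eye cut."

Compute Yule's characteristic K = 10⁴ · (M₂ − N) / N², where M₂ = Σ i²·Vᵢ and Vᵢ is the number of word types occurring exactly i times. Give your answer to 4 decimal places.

739.6450

Frequencies: eye:6, bottle:4, coin:2, which:2, under:2, village:2, you:1, when:1, on:1, she:1, see:1, night:1, horse:1, cut:1
N = 26. Frequency spectrum: V_1=8, V_2=4, V_4=1, V_6=1
M₂ = 1²·8 + 2²·4 + 4²·1 + 6²·1 = 76
K = 10000 × (76 − 26) / 26² = 739.6450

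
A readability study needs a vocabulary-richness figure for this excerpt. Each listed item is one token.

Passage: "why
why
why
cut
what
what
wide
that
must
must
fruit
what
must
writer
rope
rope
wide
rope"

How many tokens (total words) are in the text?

Tokens: why, why, why, cut, what, what, wide, that, must, must, fruit, what, must, writer, rope, rope, wide, rope
N = 18

18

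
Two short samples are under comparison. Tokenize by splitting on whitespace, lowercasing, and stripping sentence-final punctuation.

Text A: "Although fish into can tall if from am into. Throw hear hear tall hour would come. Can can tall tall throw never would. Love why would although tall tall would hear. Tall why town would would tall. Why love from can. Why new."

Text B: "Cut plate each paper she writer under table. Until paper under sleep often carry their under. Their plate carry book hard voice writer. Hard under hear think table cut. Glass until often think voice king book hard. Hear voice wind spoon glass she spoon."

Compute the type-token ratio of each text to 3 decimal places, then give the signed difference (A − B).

-0.081

TTR(A) = 18/43 = 0.419
TTR(B) = 22/44 = 0.500
Difference = 0.419 − 0.500 = -0.081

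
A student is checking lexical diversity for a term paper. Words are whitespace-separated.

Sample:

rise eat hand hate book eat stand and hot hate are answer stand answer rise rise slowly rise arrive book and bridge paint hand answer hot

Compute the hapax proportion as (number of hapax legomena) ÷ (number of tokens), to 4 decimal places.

Frequencies: rise:4, answer:3, eat:2, hand:2, hate:2, book:2, stand:2, and:2, hot:2, are:1, slowly:1, arrive:1, bridge:1, paint:1
Hapax count = 5; token count = 26.
Ratio = 5 / 26 = 0.1923

0.1923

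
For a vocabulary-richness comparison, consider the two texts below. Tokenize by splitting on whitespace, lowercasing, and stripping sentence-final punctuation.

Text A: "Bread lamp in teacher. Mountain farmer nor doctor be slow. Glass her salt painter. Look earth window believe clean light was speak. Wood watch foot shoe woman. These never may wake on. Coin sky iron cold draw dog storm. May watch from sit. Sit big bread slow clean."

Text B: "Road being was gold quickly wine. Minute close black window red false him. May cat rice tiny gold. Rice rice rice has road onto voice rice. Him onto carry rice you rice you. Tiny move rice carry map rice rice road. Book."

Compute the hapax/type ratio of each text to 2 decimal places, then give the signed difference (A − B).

A: hapax=36, V=42, ratio=0.86
B: hapax=17, V=25, ratio=0.68
Difference = 0.86 − 0.68 = 0.18

0.18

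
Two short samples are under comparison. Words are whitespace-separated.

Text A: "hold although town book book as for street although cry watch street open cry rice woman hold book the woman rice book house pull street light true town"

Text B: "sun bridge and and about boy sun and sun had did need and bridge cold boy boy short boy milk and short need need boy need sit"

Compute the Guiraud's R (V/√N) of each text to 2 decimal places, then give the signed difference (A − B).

A: V=17, N=28, R=3.21
B: V=12, N=27, R=2.31
Difference = 3.21 − 2.31 = 0.90

0.90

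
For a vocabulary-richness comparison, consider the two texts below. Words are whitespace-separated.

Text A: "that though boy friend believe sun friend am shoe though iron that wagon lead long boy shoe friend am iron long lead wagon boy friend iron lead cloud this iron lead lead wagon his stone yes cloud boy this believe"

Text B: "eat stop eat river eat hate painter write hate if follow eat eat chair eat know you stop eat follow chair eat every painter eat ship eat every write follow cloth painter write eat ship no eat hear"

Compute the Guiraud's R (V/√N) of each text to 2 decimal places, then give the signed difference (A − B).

0.09

A: V=17, N=40, R=2.69
B: V=16, N=38, R=2.60
Difference = 2.69 − 2.60 = 0.09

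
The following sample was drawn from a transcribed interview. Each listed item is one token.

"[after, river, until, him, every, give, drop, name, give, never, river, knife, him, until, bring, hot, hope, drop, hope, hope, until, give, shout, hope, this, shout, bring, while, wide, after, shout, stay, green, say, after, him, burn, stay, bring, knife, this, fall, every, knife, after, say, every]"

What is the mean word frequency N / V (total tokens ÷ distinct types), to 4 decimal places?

2.1364

N = 47 tokens, V = 22 types.
Mean frequency = N / V = 47 / 22 = 2.1364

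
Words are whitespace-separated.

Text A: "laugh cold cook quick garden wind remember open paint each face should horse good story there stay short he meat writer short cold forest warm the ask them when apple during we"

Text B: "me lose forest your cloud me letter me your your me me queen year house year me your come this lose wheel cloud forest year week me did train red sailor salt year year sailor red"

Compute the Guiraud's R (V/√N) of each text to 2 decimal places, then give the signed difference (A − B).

A: V=30, N=32, R=5.30
B: V=18, N=36, R=3.00
Difference = 5.30 − 3.00 = 2.30

2.30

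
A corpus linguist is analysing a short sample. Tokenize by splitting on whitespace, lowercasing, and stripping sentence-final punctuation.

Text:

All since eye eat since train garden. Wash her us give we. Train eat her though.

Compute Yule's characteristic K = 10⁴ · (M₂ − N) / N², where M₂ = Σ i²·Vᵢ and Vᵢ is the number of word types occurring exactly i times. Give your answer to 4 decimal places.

Frequencies: since:2, eat:2, train:2, her:2, all:1, eye:1, garden:1, wash:1, us:1, give:1, we:1, though:1
N = 16. Frequency spectrum: V_1=8, V_2=4
M₂ = 1²·8 + 2²·4 = 24
K = 10000 × (24 − 16) / 16² = 312.5000

312.5000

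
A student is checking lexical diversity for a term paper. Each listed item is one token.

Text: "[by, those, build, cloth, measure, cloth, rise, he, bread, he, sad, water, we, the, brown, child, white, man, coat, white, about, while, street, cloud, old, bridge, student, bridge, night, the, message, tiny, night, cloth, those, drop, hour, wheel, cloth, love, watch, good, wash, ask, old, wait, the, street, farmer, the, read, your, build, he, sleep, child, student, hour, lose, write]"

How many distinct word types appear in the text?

Distinct types: {about, ask, bread, bridge, brown, build, by, child, cloth, cloud, coat, drop, farmer, good, he, hour, lose, love, man, measure, message, night, old, read, rise, sad, sleep, street, student, the, those, tiny, wait, wash, watch, water, we, wheel, while, white, write, your}
V = 42

42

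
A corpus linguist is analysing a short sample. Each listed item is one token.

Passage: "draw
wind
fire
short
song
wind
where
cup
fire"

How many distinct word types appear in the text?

7

Distinct types: {cup, draw, fire, short, song, where, wind}
V = 7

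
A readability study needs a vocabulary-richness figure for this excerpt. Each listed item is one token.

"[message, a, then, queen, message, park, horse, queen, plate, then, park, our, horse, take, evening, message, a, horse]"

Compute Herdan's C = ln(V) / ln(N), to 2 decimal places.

N = 18, V = 10.
ln(V) = 2.302585, ln(N) = 2.890372
C = 2.302585 / 2.890372 = 0.80

0.80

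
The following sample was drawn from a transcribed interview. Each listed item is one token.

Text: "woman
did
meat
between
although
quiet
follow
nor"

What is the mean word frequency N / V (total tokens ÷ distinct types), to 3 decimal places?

1.000

N = 8 tokens, V = 8 types.
Mean frequency = N / V = 8 / 8 = 1.000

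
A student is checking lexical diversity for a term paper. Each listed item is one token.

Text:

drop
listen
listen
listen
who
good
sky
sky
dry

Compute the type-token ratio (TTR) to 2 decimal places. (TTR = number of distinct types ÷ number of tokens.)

N = 9 tokens, V = 6 types.
TTR = V / N = 6 / 9 = 0.67

0.67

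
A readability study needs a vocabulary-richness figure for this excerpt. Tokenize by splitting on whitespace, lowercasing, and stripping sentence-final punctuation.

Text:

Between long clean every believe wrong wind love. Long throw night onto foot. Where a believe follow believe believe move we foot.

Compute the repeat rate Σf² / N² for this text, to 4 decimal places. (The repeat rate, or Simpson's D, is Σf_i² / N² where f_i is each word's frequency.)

0.0785

Frequencies: believe:4, long:2, foot:2, between:1, clean:1, every:1, wrong:1, wind:1, love:1, throw:1, night:1, onto:1, where:1, a:1, follow:1, move:1, we:1
Σf² = 38; N² = 484
Repeat rate = 38 / 484 = 0.0785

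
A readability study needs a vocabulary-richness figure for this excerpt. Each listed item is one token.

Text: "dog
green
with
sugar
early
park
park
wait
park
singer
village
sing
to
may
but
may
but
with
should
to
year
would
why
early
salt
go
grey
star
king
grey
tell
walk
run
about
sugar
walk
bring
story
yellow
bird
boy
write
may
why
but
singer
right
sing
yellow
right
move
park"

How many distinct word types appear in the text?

Distinct types: {about, bird, boy, bring, but, dog, early, go, green, grey, king, may, move, park, right, run, salt, should, sing, singer, star, story, sugar, tell, to, village, wait, walk, why, with, would, write, year, yellow}
V = 34

34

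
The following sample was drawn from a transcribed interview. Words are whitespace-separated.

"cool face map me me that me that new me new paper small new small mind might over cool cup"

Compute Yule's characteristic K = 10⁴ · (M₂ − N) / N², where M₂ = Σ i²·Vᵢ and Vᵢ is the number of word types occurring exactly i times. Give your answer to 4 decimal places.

Frequencies: me:4, new:3, cool:2, that:2, small:2, face:1, map:1, paper:1, mind:1, might:1, over:1, cup:1
N = 20. Frequency spectrum: V_1=7, V_2=3, V_3=1, V_4=1
M₂ = 1²·7 + 2²·3 + 3²·1 + 4²·1 = 44
K = 10000 × (44 − 20) / 20² = 600.0000

600.0000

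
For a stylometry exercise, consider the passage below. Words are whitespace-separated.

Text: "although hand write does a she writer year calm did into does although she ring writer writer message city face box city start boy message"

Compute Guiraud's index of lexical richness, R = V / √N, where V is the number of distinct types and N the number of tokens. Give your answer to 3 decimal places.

3.600

N = 25, V = 18.
√N = 5.000000
R = 18 / 5.000000 = 3.600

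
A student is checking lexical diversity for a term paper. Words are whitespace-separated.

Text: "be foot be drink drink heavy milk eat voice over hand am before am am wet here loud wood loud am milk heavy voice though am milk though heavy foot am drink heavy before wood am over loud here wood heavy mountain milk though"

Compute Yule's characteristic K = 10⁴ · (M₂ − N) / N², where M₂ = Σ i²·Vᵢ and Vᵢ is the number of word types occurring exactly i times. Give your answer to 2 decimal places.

Frequencies: am:7, heavy:5, milk:4, drink:3, loud:3, wood:3, though:3, be:2, foot:2, voice:2, over:2, before:2, here:2, eat:1, hand:1, wet:1, mountain:1
N = 44. Frequency spectrum: V_1=4, V_2=6, V_3=4, V_4=1, V_5=1, V_7=1
M₂ = 1²·4 + 2²·6 + 3²·4 + 4²·1 + 5²·1 + 7²·1 = 154
K = 10000 × (154 − 44) / 44² = 568.18

568.18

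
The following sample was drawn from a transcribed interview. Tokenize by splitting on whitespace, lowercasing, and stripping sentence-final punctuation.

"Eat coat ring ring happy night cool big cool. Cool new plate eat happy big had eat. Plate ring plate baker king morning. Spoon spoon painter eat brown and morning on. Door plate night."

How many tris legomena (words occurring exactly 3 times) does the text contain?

2

Frequencies: eat:4, plate:4, ring:3, cool:3, happy:2, night:2, big:2, morning:2, spoon:2, coat:1, new:1, had:1, baker:1, king:1, painter:1, brown:1, and:1, on:1, door:1
Words with frequency 3: cool, ring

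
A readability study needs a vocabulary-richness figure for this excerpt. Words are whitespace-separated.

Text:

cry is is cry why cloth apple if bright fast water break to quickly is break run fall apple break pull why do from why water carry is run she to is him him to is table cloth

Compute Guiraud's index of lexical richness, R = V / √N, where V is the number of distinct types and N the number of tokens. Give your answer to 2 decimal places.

3.41

N = 38, V = 21.
√N = 6.164414
R = 21 / 6.164414 = 3.41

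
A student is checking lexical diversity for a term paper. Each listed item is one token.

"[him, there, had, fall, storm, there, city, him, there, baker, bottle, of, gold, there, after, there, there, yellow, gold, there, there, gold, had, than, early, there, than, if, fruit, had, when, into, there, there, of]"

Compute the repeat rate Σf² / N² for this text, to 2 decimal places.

0.13

Frequencies: there:11, had:3, gold:3, him:2, of:2, than:2, fall:1, storm:1, city:1, baker:1, bottle:1, after:1, yellow:1, early:1, if:1, fruit:1, when:1, into:1
Σf² = 163; N² = 1225
Repeat rate = 163 / 1225 = 0.13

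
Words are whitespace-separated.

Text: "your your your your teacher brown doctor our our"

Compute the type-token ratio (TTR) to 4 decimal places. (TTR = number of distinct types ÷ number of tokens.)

N = 9 tokens, V = 5 types.
TTR = V / N = 5 / 9 = 0.5556

0.5556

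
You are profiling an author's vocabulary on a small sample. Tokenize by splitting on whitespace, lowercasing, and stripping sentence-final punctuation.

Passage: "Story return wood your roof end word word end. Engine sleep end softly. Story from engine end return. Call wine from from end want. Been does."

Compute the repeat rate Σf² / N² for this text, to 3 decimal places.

Frequencies: end:5, from:3, story:2, return:2, word:2, engine:2, wood:1, your:1, roof:1, sleep:1, softly:1, call:1, wine:1, want:1, been:1, does:1
Σf² = 60; N² = 676
Repeat rate = 60 / 676 = 0.089

0.089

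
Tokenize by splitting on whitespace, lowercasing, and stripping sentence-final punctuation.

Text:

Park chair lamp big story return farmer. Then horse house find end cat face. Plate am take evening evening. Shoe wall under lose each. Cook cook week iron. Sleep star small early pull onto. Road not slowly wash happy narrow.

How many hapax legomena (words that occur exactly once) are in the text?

36

Frequencies: evening:2, cook:2, park:1, chair:1, lamp:1, big:1, story:1, return:1, farmer:1, then:1, horse:1, house:1, find:1, end:1, cat:1, face:1, plate:1, am:1, take:1, shoe:1, … (18 more, each freq 1)
Hapax (freq=1): am, big, cat, chair, each, early, end, face, farmer, find, happy, horse, house, iron, lamp, lose, narrow, not, onto, park, plate, pull, return, road, shoe, sleep, slowly, small, star, story, take, then, under, wall, wash, week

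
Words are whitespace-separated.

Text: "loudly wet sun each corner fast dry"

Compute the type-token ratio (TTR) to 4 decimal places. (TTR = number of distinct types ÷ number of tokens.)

1.0000

N = 7 tokens, V = 7 types.
TTR = V / N = 7 / 7 = 1.0000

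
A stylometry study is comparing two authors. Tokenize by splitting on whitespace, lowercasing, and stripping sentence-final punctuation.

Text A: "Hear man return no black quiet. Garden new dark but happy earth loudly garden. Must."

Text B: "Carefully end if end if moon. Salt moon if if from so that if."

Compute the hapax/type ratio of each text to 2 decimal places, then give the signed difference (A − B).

A: hapax=13, V=14, ratio=0.93
B: hapax=5, V=8, ratio=0.63
Difference = 0.93 − 0.63 = 0.30

0.30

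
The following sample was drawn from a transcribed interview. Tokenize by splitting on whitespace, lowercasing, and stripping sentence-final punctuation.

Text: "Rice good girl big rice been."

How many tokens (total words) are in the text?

Tokens: rice, good, girl, big, rice, been
N = 6

6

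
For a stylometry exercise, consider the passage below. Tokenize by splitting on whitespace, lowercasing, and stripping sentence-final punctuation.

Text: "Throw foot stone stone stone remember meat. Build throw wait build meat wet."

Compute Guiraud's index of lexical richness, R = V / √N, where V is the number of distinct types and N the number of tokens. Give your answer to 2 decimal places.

N = 13, V = 8.
√N = 3.605551
R = 8 / 3.605551 = 2.22

2.22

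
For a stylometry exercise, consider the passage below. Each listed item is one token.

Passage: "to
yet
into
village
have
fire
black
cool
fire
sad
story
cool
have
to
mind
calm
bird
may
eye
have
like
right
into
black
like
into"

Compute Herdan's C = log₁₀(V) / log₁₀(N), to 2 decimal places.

N = 26, V = 17.
log₁₀(V) = 1.230449, log₁₀(N) = 1.414973
C = 1.230449 / 1.414973 = 0.87

0.87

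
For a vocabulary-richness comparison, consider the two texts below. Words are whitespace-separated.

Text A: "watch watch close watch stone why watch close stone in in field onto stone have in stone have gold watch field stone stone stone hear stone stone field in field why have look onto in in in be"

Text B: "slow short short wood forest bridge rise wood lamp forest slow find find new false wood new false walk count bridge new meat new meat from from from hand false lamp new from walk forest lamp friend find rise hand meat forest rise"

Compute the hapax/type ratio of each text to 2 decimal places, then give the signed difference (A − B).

A: hapax=4, V=12, ratio=0.33
B: hapax=2, V=16, ratio=0.13
Difference = 0.33 − 0.13 = 0.20

0.20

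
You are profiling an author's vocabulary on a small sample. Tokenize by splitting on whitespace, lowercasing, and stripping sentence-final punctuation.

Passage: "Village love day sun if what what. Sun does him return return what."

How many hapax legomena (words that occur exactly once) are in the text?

Frequencies: what:3, sun:2, return:2, village:1, love:1, day:1, if:1, does:1, him:1
Hapax (freq=1): day, does, him, if, love, village

6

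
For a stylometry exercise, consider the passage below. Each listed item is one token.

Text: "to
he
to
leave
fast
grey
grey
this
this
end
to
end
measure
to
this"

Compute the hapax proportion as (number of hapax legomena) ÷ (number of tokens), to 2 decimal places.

0.27

Frequencies: to:4, this:3, grey:2, end:2, he:1, leave:1, fast:1, measure:1
Hapax count = 4; token count = 15.
Ratio = 4 / 15 = 0.27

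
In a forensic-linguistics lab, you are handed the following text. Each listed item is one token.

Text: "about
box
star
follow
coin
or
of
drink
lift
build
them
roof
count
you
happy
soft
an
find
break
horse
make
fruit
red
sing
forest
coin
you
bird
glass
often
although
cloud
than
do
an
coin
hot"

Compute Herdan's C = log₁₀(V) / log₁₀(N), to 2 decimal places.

N = 37, V = 33.
log₁₀(V) = 1.518514, log₁₀(N) = 1.568202
C = 1.518514 / 1.568202 = 0.97

0.97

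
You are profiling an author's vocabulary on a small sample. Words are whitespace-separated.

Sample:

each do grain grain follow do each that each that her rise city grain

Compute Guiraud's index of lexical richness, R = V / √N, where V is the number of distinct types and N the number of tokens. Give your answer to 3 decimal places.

N = 14, V = 8.
√N = 3.741657
R = 8 / 3.741657 = 2.138

2.138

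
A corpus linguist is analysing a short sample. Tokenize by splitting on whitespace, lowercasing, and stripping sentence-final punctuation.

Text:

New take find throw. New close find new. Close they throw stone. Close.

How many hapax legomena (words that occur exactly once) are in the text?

Frequencies: new:3, close:3, find:2, throw:2, take:1, they:1, stone:1
Hapax (freq=1): stone, take, they

3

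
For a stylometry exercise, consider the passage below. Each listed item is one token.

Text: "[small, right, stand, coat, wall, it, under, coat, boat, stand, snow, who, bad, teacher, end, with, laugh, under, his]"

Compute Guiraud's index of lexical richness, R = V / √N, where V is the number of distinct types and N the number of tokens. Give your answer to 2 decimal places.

N = 19, V = 16.
√N = 4.358899
R = 16 / 4.358899 = 3.67

3.67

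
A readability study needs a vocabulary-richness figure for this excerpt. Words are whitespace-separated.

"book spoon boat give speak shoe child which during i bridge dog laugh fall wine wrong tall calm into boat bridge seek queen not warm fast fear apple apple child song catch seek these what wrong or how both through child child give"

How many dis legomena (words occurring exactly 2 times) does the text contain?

Frequencies: child:4, boat:2, give:2, bridge:2, wrong:2, seek:2, apple:2, book:1, spoon:1, speak:1, shoe:1, which:1, during:1, i:1, dog:1, laugh:1, fall:1, wine:1, tall:1, calm:1, … (14 more, each freq 1)
Words with frequency 2: apple, boat, bridge, give, seek, wrong

6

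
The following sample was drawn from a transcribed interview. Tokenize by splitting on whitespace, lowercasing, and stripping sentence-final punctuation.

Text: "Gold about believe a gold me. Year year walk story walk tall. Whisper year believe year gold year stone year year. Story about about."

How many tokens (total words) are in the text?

24

Tokens: gold, about, believe, a, gold, me, year, year, walk, story, walk, tall, whisper, year, believe, year, gold, year, stone, year, year, story, about, about
N = 24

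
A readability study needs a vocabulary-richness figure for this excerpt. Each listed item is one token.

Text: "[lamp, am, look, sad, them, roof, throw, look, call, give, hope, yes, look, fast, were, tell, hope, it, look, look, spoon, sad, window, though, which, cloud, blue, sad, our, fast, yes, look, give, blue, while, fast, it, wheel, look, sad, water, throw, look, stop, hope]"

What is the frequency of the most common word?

Frequencies: look:8, sad:4, hope:3, fast:3, throw:2, give:2, yes:2, it:2, blue:2, lamp:1, am:1, them:1, roof:1, call:1, were:1, tell:1, spoon:1, window:1, though:1, which:1, … (6 more, each freq 1)
Most common: 'look' with frequency 8.

8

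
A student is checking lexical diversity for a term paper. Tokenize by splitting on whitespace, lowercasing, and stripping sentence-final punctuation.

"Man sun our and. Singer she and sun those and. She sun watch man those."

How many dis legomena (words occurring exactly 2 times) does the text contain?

Frequencies: sun:3, and:3, man:2, she:2, those:2, our:1, singer:1, watch:1
Words with frequency 2: man, she, those

3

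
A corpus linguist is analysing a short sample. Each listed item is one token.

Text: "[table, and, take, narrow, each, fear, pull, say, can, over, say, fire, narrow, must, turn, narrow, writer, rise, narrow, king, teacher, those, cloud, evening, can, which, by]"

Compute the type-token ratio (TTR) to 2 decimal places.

0.81

N = 27 tokens, V = 22 types.
TTR = V / N = 22 / 27 = 0.81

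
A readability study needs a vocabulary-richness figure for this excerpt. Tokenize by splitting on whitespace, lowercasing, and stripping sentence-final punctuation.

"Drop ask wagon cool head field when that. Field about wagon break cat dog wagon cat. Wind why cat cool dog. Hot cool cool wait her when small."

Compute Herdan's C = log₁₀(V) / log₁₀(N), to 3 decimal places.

N = 28, V = 18.
log₁₀(V) = 1.255273, log₁₀(N) = 1.447158
C = 1.255273 / 1.447158 = 0.867

0.867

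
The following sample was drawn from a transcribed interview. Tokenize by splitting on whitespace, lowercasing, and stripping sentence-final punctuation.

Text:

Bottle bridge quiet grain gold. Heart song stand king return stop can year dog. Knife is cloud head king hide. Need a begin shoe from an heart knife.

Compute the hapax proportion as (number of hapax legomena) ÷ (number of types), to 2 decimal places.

0.88

Frequencies: heart:2, king:2, knife:2, bottle:1, bridge:1, quiet:1, grain:1, gold:1, song:1, stand:1, return:1, stop:1, can:1, year:1, dog:1, is:1, cloud:1, head:1, hide:1, need:1, … (5 more, each freq 1)
Hapax count = 22; type count = 25.
Ratio = 22 / 25 = 0.88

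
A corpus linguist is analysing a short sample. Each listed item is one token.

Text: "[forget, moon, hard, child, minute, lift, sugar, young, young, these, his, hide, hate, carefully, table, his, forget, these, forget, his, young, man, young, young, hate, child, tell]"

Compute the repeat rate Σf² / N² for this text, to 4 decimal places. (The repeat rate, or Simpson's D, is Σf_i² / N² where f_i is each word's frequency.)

0.0892

Frequencies: young:5, forget:3, his:3, child:2, these:2, hate:2, moon:1, hard:1, minute:1, lift:1, sugar:1, hide:1, carefully:1, table:1, man:1, tell:1
Σf² = 65; N² = 729
Repeat rate = 65 / 729 = 0.0892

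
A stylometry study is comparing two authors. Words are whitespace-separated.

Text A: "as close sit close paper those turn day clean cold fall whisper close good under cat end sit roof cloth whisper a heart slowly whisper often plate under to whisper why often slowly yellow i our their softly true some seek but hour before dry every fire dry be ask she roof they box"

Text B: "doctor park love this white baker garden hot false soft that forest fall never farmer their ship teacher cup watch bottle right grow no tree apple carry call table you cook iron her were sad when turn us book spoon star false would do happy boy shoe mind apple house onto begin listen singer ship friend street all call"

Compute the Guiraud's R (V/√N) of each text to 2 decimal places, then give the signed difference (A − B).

A: V=43, N=54, R=5.85
B: V=55, N=59, R=7.16
Difference = 5.85 − 7.16 = -1.31

-1.31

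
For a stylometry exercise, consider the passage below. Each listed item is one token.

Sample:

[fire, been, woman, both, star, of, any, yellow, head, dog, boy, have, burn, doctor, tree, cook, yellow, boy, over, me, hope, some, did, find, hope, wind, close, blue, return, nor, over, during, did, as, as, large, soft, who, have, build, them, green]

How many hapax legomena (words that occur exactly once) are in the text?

28

Frequencies: yellow:2, boy:2, have:2, over:2, hope:2, did:2, as:2, fire:1, been:1, woman:1, both:1, star:1, of:1, any:1, head:1, dog:1, burn:1, doctor:1, tree:1, cook:1, … (15 more, each freq 1)
Hapax (freq=1): any, been, blue, both, build, burn, close, cook, doctor, dog, during, find, fire, green, head, large, me, nor, of, return, soft, some, star, them, tree, who, wind, woman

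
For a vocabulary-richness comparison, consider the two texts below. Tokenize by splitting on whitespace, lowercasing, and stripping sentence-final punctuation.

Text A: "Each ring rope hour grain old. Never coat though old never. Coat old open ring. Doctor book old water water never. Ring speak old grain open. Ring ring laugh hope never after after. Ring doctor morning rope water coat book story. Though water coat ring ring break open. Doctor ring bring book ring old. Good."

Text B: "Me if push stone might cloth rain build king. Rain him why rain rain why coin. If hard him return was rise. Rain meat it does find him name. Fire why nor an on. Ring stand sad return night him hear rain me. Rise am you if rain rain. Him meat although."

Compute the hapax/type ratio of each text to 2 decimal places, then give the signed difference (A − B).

-0.31

A: hapax=10, V=22, ratio=0.45
B: hapax=25, V=33, ratio=0.76
Difference = 0.45 − 0.76 = -0.31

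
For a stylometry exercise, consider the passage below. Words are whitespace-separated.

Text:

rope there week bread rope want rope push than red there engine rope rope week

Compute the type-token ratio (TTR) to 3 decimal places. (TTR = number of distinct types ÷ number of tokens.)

N = 15 tokens, V = 9 types.
TTR = V / N = 9 / 15 = 0.600

0.600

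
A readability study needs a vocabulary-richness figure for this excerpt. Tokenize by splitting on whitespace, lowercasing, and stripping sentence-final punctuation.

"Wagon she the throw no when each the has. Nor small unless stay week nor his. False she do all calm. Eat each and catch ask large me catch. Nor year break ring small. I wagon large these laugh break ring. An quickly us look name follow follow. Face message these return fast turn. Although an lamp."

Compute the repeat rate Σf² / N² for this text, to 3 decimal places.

Frequencies: nor:3, wagon:2, she:2, the:2, each:2, small:2, catch:2, large:2, break:2, ring:2, these:2, an:2, follow:2, throw:1, no:1, when:1, has:1, unless:1, stay:1, week:1, … (23 more, each freq 1)
Σf² = 87; N² = 3249
Repeat rate = 87 / 3249 = 0.027

0.027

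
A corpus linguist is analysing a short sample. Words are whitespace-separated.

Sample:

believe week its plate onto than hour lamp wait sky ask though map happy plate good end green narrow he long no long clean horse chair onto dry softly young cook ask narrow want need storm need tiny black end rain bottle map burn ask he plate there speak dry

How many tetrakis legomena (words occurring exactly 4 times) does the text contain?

Frequencies: plate:3, ask:3, onto:2, map:2, end:2, narrow:2, he:2, long:2, dry:2, need:2, believe:1, week:1, its:1, than:1, hour:1, lamp:1, wait:1, sky:1, though:1, happy:1, … (18 more, each freq 1)
Words with frequency 4: (none)

0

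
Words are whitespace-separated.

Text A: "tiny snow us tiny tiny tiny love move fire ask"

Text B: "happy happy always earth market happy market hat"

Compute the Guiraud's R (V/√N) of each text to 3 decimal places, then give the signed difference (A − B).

0.446

A: V=7, N=10, R=2.214
B: V=5, N=8, R=1.768
Difference = 2.214 − 1.768 = 0.446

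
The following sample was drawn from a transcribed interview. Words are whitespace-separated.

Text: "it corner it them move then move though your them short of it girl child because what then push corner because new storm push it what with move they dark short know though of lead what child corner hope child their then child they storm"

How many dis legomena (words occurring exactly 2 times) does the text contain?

8

Frequencies: it:4, child:4, corner:3, move:3, then:3, what:3, them:2, though:2, short:2, of:2, because:2, push:2, storm:2, they:2, your:1, girl:1, new:1, with:1, dark:1, know:1, … (3 more, each freq 1)
Words with frequency 2: because, of, push, short, storm, them, they, though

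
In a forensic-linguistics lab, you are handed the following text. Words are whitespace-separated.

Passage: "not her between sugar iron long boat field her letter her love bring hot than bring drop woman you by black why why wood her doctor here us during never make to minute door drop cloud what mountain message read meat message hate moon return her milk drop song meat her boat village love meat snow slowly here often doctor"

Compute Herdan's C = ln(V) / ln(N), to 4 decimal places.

N = 60, V = 44.
ln(V) = 3.784190, ln(N) = 4.094345
C = 3.784190 / 4.094345 = 0.9242

0.9242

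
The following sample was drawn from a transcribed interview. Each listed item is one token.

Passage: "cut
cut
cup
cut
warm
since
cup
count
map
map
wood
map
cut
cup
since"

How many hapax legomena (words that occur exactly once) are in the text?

3

Frequencies: cut:4, cup:3, map:3, since:2, warm:1, count:1, wood:1
Hapax (freq=1): count, warm, wood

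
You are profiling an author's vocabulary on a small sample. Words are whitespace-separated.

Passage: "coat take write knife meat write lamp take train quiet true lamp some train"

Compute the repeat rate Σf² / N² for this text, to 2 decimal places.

Frequencies: take:2, write:2, lamp:2, train:2, coat:1, knife:1, meat:1, quiet:1, true:1, some:1
Σf² = 22; N² = 196
Repeat rate = 22 / 196 = 0.11

0.11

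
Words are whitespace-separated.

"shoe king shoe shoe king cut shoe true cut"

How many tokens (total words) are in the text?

9

Tokens: shoe, king, shoe, shoe, king, cut, shoe, true, cut
N = 9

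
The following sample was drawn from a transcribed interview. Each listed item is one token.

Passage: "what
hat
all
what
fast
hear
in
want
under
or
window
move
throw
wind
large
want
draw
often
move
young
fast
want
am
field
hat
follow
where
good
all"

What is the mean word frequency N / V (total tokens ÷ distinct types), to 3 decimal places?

1.318

N = 29 tokens, V = 22 types.
Mean frequency = N / V = 29 / 22 = 1.318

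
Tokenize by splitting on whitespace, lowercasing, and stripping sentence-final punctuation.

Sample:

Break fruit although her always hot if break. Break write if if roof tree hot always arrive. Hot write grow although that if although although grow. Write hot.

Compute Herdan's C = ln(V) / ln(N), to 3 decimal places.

0.770

N = 28, V = 13.
ln(V) = 2.564949, ln(N) = 3.332205
C = 2.564949 / 3.332205 = 0.770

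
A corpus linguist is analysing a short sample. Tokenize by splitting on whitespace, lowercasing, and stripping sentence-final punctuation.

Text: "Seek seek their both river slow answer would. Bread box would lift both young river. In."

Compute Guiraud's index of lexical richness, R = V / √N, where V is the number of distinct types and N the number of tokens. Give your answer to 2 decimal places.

3.00

N = 16, V = 12.
√N = 4.000000
R = 12 / 4.000000 = 3.00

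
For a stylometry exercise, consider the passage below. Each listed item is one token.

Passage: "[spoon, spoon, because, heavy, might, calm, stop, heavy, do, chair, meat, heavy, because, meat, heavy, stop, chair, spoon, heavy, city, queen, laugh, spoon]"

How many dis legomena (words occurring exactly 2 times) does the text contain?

4

Frequencies: heavy:5, spoon:4, because:2, stop:2, chair:2, meat:2, might:1, calm:1, do:1, city:1, queen:1, laugh:1
Words with frequency 2: because, chair, meat, stop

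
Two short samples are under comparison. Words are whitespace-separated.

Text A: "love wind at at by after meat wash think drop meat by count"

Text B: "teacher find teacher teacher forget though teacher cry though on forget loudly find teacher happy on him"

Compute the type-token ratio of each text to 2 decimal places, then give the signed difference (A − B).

TTR(A) = 10/13 = 0.77
TTR(B) = 9/17 = 0.53
Difference = 0.77 − 0.53 = 0.24

0.24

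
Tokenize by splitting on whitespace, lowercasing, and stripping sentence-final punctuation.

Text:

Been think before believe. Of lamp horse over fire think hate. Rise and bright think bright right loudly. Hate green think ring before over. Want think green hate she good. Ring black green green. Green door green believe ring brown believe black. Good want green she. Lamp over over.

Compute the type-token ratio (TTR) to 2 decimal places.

N = 49 tokens, V = 23 types.
TTR = V / N = 23 / 49 = 0.47

0.47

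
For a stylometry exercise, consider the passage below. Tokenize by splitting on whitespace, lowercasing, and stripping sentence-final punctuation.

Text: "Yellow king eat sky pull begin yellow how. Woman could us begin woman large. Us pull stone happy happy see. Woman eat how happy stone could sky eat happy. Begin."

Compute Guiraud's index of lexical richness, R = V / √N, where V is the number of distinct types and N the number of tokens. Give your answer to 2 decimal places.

2.56

N = 30, V = 14.
√N = 5.477226
R = 14 / 5.477226 = 2.56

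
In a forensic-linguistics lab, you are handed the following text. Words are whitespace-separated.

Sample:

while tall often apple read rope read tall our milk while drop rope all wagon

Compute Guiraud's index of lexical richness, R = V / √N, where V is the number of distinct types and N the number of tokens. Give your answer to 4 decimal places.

N = 15, V = 11.
√N = 3.872983
R = 11 / 3.872983 = 2.8402

2.8402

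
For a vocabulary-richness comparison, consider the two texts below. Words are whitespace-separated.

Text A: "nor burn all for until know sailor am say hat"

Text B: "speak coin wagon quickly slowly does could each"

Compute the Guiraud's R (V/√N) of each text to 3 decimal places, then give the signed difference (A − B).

0.334

A: V=10, N=10, R=3.162
B: V=8, N=8, R=2.828
Difference = 3.162 − 2.828 = 0.334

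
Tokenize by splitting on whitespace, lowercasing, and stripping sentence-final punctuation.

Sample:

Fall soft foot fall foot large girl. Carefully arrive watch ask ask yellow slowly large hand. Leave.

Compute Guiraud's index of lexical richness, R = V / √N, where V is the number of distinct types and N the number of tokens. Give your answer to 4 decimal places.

3.1530

N = 17, V = 13.
√N = 4.123106
R = 13 / 4.123106 = 3.1530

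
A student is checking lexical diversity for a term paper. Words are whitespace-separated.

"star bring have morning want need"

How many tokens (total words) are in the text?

6

Tokens: star, bring, have, morning, want, need
N = 6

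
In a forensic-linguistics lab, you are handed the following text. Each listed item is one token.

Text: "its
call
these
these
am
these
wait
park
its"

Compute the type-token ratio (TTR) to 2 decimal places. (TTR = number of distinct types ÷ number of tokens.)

0.67

N = 9 tokens, V = 6 types.
TTR = V / N = 6 / 9 = 0.67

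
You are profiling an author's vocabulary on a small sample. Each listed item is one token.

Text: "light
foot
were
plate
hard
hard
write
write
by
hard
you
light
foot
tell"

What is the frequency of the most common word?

Frequencies: hard:3, light:2, foot:2, write:2, were:1, plate:1, by:1, you:1, tell:1
Most common: 'hard' with frequency 3.

3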